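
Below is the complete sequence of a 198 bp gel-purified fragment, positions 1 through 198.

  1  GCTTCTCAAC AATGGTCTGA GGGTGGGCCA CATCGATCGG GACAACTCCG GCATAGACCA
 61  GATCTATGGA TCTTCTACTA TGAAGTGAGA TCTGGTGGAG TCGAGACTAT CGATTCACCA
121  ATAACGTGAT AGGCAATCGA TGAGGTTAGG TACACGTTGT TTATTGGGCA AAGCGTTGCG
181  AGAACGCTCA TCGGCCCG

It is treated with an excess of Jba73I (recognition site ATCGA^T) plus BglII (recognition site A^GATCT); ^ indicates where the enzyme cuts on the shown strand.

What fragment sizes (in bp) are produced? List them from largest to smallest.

58, 36, 28, 27, 25, 24 bp

Jba73I sites (ATCGAT) start at positions 32, 109, 136.
Jba73I cuts after base 5 of each site (before the last base), so after positions 36, 113, 140.
BglII sites (AGATCT) start at positions 60, 88.
BglII cuts after the first base of each site, so after positions 60, 88.
Combined cut positions: 36, 60, 88, 113, 140.
Linear molecule, 5 cuts → 6 fragments:
  1–36 → 36 bp
  37–60 → 24 bp
  61–88 → 28 bp
  89–113 → 25 bp
  114–140 → 27 bp
  141–198 → 58 bp
Sorted largest to smallest: 58, 36, 28, 27, 25, 24 bp.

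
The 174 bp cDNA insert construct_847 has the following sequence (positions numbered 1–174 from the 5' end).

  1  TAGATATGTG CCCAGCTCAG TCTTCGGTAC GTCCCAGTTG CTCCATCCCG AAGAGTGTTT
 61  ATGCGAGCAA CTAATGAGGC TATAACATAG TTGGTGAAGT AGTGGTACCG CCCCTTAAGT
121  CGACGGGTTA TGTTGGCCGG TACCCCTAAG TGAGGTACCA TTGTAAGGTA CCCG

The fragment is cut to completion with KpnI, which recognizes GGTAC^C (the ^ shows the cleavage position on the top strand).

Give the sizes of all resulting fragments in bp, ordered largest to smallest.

KpnI sites (GGTACC) start at positions 104, 139, 154, 167.
KpnI cuts after base 5 of each site (before the last base), so after positions 108, 143, 158, 171.
Linear molecule, 4 cuts → 5 fragments:
  1–108 → 108 bp
  109–143 → 35 bp
  144–158 → 15 bp
  159–171 → 13 bp
  172–174 → 3 bp
Sorted largest to smallest: 108, 35, 15, 13, 3 bp.

108, 35, 15, 13, 3 bp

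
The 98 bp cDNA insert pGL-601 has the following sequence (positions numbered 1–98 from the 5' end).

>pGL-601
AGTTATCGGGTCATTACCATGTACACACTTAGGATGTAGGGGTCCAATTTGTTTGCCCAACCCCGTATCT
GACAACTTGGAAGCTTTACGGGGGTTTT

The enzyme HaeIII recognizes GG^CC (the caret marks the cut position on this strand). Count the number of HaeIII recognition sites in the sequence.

No occurrence of GGCC is present in the sequence.
HaeIII does not cut: 0 sites.

0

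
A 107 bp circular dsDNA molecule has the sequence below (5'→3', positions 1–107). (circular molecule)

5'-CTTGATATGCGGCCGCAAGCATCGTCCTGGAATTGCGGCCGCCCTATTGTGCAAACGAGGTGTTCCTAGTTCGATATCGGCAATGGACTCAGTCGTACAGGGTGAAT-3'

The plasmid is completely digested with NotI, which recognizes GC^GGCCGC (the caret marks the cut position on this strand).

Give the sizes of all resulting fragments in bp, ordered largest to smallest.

81, 26 bp

NotI sites (GCGGCCGC) start at positions 9, 35.
NotI cuts after base 2 of each site, so after positions 10, 36.
Circular molecule, 2 cuts → 2 fragments:
  11–36 → 26 bp
  37–107 then 1–10 → 71 + 10 = 81 bp
Sorted largest to smallest: 81, 26 bp.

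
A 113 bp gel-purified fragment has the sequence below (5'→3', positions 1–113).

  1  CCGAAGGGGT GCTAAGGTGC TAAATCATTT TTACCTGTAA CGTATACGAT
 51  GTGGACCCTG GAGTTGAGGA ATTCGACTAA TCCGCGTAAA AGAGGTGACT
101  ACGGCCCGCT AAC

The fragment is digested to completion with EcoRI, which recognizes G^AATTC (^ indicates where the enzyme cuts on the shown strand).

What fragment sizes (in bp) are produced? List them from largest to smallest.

The EcoRI site (GAATTC) starts at position 69.
EcoRI cuts after the first base of each site, so after position 69.
Linear molecule, 1 cut → 2 fragments:
  1–69 → 69 bp
  70–113 → 44 bp
Sorted largest to smallest: 69, 44 bp.

69, 44 bp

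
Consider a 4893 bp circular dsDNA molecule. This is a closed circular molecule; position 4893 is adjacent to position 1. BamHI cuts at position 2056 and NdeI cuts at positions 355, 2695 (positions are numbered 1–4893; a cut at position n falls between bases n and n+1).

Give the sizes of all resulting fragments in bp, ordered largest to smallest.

2553, 1701, 639 bp

Combined cut positions (sorted): 355, 2056, 2695.
Circular molecule, 3 cuts → 3 fragments:
  2056 − 355 = 1701 bp
  2695 − 2056 = 639 bp
  wrap: 4893 − 2695 + 355 = 2553 bp
Sorted largest to smallest: 2553, 1701, 639 bp.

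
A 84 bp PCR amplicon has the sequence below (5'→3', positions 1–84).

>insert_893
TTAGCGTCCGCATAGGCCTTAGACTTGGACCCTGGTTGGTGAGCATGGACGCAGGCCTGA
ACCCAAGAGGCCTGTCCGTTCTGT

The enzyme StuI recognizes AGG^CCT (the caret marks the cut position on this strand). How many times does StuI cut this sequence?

AGGCCT occurs starting at positions 14, 53, 68.
StuI cuts at 3 sites.

3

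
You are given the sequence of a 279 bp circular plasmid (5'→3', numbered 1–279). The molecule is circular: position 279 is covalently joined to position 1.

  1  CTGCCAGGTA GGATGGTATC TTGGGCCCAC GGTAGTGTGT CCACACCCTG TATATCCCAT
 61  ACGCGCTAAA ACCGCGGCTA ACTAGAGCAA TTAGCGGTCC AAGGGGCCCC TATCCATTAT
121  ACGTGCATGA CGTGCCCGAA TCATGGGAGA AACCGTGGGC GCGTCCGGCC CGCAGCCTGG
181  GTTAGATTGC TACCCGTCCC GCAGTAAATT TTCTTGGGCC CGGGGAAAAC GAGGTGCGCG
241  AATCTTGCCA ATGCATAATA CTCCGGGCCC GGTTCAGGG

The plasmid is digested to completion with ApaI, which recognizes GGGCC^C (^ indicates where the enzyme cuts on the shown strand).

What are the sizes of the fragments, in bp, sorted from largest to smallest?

112, 81, 49, 37 bp

ApaI sites (GGGCCC) start at positions 23, 104, 216, 265.
ApaI cuts after base 5 of each site (before the last base), so after positions 27, 108, 220, 269.
Circular molecule, 4 cuts → 4 fragments:
  28–108 → 81 bp
  109–220 → 112 bp
  221–269 → 49 bp
  270–279 then 1–27 → 10 + 27 = 37 bp
Sorted largest to smallest: 112, 81, 49, 37 bp.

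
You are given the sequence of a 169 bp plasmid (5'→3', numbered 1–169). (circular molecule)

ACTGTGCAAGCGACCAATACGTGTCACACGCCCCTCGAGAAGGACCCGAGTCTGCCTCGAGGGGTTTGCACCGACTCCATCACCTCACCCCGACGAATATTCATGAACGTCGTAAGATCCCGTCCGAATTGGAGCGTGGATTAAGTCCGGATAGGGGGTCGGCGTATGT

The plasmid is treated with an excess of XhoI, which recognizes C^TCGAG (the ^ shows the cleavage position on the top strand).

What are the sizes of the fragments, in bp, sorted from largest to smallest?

147, 22 bp

XhoI sites (CTCGAG) start at positions 34, 56.
XhoI cuts after the first base of each site, so after positions 34, 56.
Circular molecule, 2 cuts → 2 fragments:
  35–56 → 22 bp
  57–169 then 1–34 → 113 + 34 = 147 bp
Sorted largest to smallest: 147, 22 bp.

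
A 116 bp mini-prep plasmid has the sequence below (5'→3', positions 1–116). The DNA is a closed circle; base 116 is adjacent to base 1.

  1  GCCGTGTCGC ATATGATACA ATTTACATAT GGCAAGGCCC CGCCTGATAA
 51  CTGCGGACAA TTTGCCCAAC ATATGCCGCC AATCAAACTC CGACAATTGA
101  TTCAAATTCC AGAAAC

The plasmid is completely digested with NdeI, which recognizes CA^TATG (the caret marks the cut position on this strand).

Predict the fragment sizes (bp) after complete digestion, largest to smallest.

56, 44, 16 bp

NdeI sites (CATATG) start at positions 10, 26, 70.
NdeI cuts after base 2 of each site, so after positions 11, 27, 71.
Circular molecule, 3 cuts → 3 fragments:
  12–27 → 16 bp
  28–71 → 44 bp
  72–116 then 1–11 → 45 + 11 = 56 bp
Sorted largest to smallest: 56, 44, 16 bp.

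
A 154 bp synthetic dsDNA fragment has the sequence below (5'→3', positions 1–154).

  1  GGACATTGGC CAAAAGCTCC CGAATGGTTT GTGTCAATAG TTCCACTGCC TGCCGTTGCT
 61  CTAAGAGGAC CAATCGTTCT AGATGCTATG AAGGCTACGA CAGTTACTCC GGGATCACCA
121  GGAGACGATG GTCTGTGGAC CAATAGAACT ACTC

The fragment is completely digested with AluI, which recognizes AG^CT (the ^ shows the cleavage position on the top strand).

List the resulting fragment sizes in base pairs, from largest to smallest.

138, 16 bp

The AluI site (AGCT) starts at position 15.
AluI cuts after base 2 of each site, so after position 16.
Linear molecule, 1 cut → 2 fragments:
  1–16 → 16 bp
  17–154 → 138 bp
Sorted largest to smallest: 138, 16 bp.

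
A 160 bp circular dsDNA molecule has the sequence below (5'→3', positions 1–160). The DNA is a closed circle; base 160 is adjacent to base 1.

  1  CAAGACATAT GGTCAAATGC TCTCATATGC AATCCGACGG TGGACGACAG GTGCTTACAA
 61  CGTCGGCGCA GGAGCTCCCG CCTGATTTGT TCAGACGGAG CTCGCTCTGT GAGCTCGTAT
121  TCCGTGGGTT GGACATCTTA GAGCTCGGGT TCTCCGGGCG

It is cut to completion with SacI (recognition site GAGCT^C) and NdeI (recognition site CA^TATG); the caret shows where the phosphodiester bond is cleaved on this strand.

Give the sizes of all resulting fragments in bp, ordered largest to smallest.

51, 30, 26, 22, 18, 13 bp

SacI sites (GAGCTC) start at positions 72, 98, 111, 141.
SacI cuts after base 5 of each site (before the last base), so after positions 76, 102, 115, 145.
NdeI sites (CATATG) start at positions 6, 24.
NdeI cuts after base 2 of each site, so after positions 7, 25.
Combined cut positions: 7, 25, 76, 102, 115, 145.
Circular molecule, 6 cuts → 6 fragments:
  8–25 → 18 bp
  26–76 → 51 bp
  77–102 → 26 bp
  103–115 → 13 bp
  116–145 → 30 bp
  146–160 then 1–7 → 15 + 7 = 22 bp
Sorted largest to smallest: 51, 30, 26, 22, 18, 13 bp.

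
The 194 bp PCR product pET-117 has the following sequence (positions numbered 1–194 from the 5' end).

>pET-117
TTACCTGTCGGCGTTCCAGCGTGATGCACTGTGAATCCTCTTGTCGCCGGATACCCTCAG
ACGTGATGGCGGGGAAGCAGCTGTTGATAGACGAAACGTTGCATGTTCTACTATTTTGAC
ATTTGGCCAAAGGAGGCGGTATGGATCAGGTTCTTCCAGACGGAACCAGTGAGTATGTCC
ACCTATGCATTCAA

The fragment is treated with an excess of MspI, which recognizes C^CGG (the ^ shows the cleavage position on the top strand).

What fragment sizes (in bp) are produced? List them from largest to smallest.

The MspI site (CCGG) starts at position 47.
MspI cuts after the first base of each site, so after position 47.
Linear molecule, 1 cut → 2 fragments:
  1–47 → 47 bp
  48–194 → 147 bp
Sorted largest to smallest: 147, 47 bp.

147, 47 bp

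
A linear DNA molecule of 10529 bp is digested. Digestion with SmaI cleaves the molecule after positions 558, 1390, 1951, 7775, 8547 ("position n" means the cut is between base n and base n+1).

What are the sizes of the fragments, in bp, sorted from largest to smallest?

5824, 1982, 832, 772, 561, 558 bp

Linear molecule, 5 cuts → 6 fragments:
  558 − 0 = 558 bp
  1390 − 558 = 832 bp
  1951 − 1390 = 561 bp
  7775 − 1951 = 5824 bp
  8547 − 7775 = 772 bp
  10529 − 8547 = 1982 bp
Sorted largest to smallest: 5824, 1982, 832, 772, 561, 558 bp.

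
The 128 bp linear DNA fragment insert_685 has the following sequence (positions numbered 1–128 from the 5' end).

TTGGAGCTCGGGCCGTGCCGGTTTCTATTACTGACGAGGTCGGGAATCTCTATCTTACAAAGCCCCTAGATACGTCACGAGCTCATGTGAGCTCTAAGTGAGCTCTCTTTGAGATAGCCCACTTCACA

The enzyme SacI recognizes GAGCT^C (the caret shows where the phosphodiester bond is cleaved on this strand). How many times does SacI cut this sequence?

4

GAGCTC occurs starting at positions 4, 79, 89, 100.
SacI cuts at 4 sites.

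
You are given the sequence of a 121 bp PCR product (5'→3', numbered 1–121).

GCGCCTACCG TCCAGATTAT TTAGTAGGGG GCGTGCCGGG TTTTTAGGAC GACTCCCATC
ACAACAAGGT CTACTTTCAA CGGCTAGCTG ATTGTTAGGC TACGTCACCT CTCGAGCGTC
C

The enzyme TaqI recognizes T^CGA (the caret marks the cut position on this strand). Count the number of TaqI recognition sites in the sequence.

TCGA occurs starting at position 112.
TaqI cuts at 1 site.

1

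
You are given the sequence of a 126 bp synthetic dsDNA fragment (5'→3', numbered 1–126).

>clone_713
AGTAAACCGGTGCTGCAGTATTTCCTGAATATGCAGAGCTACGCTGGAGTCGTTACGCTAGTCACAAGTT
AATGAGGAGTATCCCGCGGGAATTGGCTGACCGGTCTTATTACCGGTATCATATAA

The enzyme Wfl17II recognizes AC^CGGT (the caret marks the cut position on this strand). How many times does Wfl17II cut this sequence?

ACCGGT occurs starting at positions 6, 100, 112.
Wfl17II cuts at 3 sites.

3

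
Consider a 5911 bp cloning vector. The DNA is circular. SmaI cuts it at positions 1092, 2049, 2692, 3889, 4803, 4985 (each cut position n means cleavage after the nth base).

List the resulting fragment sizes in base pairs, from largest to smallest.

Circular molecule, 6 cuts → 6 fragments:
  2049 − 1092 = 957 bp
  2692 − 2049 = 643 bp
  3889 − 2692 = 1197 bp
  4803 − 3889 = 914 bp
  4985 − 4803 = 182 bp
  wrap: 5911 − 4985 + 1092 = 2018 bp
Sorted largest to smallest: 2018, 1197, 957, 914, 643, 182 bp.

2018, 1197, 957, 914, 643, 182 bp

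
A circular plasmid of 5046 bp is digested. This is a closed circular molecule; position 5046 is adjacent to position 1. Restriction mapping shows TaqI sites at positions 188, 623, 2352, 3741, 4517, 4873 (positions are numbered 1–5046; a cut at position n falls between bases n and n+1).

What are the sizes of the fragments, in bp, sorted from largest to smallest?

Circular molecule, 6 cuts → 6 fragments:
  623 − 188 = 435 bp
  2352 − 623 = 1729 bp
  3741 − 2352 = 1389 bp
  4517 − 3741 = 776 bp
  4873 − 4517 = 356 bp
  wrap: 5046 − 4873 + 188 = 361 bp
Sorted largest to smallest: 1729, 1389, 776, 435, 361, 356 bp.

1729, 1389, 776, 435, 361, 356 bp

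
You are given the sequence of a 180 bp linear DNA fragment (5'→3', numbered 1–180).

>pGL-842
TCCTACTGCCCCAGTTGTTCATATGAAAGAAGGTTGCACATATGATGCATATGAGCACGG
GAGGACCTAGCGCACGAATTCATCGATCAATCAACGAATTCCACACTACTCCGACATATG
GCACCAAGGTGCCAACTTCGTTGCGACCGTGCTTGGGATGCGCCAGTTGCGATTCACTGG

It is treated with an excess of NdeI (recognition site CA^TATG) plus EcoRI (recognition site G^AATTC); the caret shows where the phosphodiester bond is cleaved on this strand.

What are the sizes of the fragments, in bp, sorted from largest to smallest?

NdeI sites (CATATG) start at positions 20, 39, 48, 115.
NdeI cuts after base 2 of each site, so after positions 21, 40, 49, 116.
EcoRI sites (GAATTC) start at positions 76, 96.
EcoRI cuts after the first base of each site, so after positions 76, 96.
Combined cut positions: 21, 40, 49, 76, 96, 116.
Linear molecule, 6 cuts → 7 fragments:
  1–21 → 21 bp
  22–40 → 19 bp
  41–49 → 9 bp
  50–76 → 27 bp
  77–96 → 20 bp
  97–116 → 20 bp
  117–180 → 64 bp
Sorted largest to smallest: 64, 27, 21, 20, 20, 19, 9 bp.

64, 27, 21, 20, 20, 19, 9 bp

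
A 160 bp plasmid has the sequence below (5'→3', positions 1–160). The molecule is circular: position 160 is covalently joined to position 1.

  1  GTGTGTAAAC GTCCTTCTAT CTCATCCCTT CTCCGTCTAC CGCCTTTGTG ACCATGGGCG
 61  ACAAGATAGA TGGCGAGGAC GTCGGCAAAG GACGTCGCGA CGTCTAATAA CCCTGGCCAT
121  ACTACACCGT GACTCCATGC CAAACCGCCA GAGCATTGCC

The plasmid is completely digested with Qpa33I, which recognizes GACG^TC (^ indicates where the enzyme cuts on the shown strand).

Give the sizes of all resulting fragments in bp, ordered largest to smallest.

Qpa33I sites (GACGTC) start at positions 78, 91, 99.
Qpa33I cuts after base 4 of each site, so after positions 81, 94, 102.
Circular molecule, 3 cuts → 3 fragments:
  82–94 → 13 bp
  95–102 → 8 bp
  103–160 then 1–81 → 58 + 81 = 139 bp
Sorted largest to smallest: 139, 13, 8 bp.

139, 13, 8 bp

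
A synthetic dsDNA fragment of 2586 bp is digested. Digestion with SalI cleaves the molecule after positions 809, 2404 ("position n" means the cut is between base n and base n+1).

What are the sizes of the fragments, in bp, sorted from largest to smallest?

Linear molecule, 2 cuts → 3 fragments:
  809 − 0 = 809 bp
  2404 − 809 = 1595 bp
  2586 − 2404 = 182 bp
Sorted largest to smallest: 1595, 809, 182 bp.

1595, 809, 182 bp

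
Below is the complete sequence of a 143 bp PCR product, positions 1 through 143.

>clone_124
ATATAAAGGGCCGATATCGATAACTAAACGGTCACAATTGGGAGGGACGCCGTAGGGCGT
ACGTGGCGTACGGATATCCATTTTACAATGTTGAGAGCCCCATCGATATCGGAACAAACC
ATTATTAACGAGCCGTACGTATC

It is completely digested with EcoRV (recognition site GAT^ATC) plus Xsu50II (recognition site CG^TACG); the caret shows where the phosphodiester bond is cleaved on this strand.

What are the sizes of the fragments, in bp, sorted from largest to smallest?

EcoRV sites (GATATC) start at positions 13, 73, 105.
EcoRV cuts after base 3 of each site, so after positions 15, 75, 107.
Xsu50II sites (CGTACG) start at positions 58, 67, 134.
Xsu50II cuts after base 2 of each site, so after positions 59, 68, 135.
Combined cut positions: 15, 59, 68, 75, 107, 135.
Linear molecule, 6 cuts → 7 fragments:
  1–15 → 15 bp
  16–59 → 44 bp
  60–68 → 9 bp
  69–75 → 7 bp
  76–107 → 32 bp
  108–135 → 28 bp
  136–143 → 8 bp
Sorted largest to smallest: 44, 32, 28, 15, 9, 8, 7 bp.

44, 32, 28, 15, 9, 8, 7 bp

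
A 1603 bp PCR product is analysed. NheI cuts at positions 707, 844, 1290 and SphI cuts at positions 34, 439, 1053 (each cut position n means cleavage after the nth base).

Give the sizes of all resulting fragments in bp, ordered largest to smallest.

405, 313, 268, 237, 209, 137, 34 bp

Combined cut positions (sorted): 34, 439, 707, 844, 1053, 1290.
Linear molecule, 6 cuts → 7 fragments:
  34 − 0 = 34 bp
  439 − 34 = 405 bp
  707 − 439 = 268 bp
  844 − 707 = 137 bp
  1053 − 844 = 209 bp
  1290 − 1053 = 237 bp
  1603 − 1290 = 313 bp
Sorted largest to smallest: 405, 313, 268, 237, 209, 137, 34 bp.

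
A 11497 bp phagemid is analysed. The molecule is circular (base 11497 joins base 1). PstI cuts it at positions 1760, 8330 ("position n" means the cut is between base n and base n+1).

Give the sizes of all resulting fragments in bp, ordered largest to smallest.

6570, 4927 bp

Circular molecule, 2 cuts → 2 fragments:
  8330 − 1760 = 6570 bp
  wrap: 11497 − 8330 + 1760 = 4927 bp
Sorted largest to smallest: 6570, 4927 bp.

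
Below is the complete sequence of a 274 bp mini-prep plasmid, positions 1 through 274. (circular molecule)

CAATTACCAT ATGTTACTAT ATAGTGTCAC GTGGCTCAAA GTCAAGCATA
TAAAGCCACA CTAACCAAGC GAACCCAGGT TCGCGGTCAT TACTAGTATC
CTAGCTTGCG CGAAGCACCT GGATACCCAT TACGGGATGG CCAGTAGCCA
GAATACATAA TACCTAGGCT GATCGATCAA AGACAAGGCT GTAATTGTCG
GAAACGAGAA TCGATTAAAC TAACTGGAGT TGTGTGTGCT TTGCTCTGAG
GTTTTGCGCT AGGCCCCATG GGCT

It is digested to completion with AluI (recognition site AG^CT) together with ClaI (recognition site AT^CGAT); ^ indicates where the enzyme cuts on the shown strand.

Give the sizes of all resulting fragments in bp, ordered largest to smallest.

167, 69, 38 bp

The AluI site (AGCT) starts at position 103.
AluI cuts after base 2 of each site, so after position 104.
ClaI sites (ATCGAT) start at positions 172, 210.
ClaI cuts after base 2 of each site, so after positions 173, 211.
Combined cut positions: 104, 173, 211.
Circular molecule, 3 cuts → 3 fragments:
  105–173 → 69 bp
  174–211 → 38 bp
  212–274 then 1–104 → 63 + 104 = 167 bp
Sorted largest to smallest: 167, 69, 38 bp.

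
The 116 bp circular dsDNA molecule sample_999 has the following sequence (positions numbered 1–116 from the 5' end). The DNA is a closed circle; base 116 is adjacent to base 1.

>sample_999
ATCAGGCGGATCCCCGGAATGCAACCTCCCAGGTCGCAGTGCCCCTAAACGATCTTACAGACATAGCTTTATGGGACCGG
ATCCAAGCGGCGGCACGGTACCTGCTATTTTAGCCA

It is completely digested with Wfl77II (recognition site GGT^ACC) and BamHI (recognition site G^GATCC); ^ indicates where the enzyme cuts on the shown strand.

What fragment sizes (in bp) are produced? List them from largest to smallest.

71, 25, 20 bp

The Wfl77II site (GGTACC) starts at position 97.
Wfl77II cuts after base 3 of each site, so after position 99.
BamHI sites (GGATCC) start at positions 8, 79.
BamHI cuts after the first base of each site, so after positions 8, 79.
Combined cut positions: 8, 79, 99.
Circular molecule, 3 cuts → 3 fragments:
  9–79 → 71 bp
  80–99 → 20 bp
  100–116 then 1–8 → 17 + 8 = 25 bp
Sorted largest to smallest: 71, 25, 20 bp.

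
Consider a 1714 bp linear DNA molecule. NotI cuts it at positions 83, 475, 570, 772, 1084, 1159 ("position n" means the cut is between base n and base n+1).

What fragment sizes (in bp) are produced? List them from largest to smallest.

Linear molecule, 6 cuts → 7 fragments:
  83 − 0 = 83 bp
  475 − 83 = 392 bp
  570 − 475 = 95 bp
  772 − 570 = 202 bp
  1084 − 772 = 312 bp
  1159 − 1084 = 75 bp
  1714 − 1159 = 555 bp
Sorted largest to smallest: 555, 392, 312, 202, 95, 83, 75 bp.

555, 392, 312, 202, 95, 83, 75 bp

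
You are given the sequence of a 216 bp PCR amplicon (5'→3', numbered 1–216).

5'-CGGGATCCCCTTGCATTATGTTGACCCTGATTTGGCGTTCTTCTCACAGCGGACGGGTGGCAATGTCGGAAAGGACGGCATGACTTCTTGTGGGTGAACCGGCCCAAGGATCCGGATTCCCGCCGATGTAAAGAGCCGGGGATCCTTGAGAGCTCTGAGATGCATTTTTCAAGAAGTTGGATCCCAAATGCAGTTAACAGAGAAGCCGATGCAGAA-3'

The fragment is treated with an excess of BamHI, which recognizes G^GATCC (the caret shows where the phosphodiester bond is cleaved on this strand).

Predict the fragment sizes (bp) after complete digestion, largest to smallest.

105, 39, 37, 32, 3 bp

BamHI sites (GGATCC) start at positions 3, 108, 140, 179.
BamHI cuts after the first base of each site, so after positions 3, 108, 140, 179.
Linear molecule, 4 cuts → 5 fragments:
  1–3 → 3 bp
  4–108 → 105 bp
  109–140 → 32 bp
  141–179 → 39 bp
  180–216 → 37 bp
Sorted largest to smallest: 105, 39, 37, 32, 3 bp.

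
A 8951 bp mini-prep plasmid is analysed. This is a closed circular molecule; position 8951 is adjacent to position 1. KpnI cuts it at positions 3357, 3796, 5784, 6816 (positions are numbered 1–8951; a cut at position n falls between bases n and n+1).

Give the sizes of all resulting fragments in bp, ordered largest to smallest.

Circular molecule, 4 cuts → 4 fragments:
  3796 − 3357 = 439 bp
  5784 − 3796 = 1988 bp
  6816 − 5784 = 1032 bp
  wrap: 8951 − 6816 + 3357 = 5492 bp
Sorted largest to smallest: 5492, 1988, 1032, 439 bp.

5492, 1988, 1032, 439 bp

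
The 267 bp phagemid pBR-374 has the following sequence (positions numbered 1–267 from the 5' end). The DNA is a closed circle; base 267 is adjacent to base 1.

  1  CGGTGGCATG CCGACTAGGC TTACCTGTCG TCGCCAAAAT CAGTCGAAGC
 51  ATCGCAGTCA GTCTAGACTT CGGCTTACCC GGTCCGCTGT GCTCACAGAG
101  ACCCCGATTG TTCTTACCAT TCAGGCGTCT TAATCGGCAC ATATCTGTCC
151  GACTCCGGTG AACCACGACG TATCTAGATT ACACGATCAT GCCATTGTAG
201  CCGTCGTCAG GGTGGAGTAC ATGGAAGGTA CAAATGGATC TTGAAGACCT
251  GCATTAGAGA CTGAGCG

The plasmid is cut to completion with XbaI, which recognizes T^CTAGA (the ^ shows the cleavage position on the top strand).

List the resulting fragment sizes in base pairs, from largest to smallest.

XbaI sites (TCTAGA) start at positions 62, 173.
XbaI cuts after the first base of each site, so after positions 62, 173.
Circular molecule, 2 cuts → 2 fragments:
  63–173 → 111 bp
  174–267 then 1–62 → 94 + 62 = 156 bp
Sorted largest to smallest: 156, 111 bp.

156, 111 bp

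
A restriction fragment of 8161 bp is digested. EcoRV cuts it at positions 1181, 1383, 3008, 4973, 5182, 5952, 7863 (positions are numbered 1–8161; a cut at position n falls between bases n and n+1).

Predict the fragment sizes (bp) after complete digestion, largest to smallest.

1965, 1911, 1625, 1181, 770, 298, 209, 202 bp

Linear molecule, 7 cuts → 8 fragments:
  1181 − 0 = 1181 bp
  1383 − 1181 = 202 bp
  3008 − 1383 = 1625 bp
  4973 − 3008 = 1965 bp
  5182 − 4973 = 209 bp
  5952 − 5182 = 770 bp
  7863 − 5952 = 1911 bp
  8161 − 7863 = 298 bp
Sorted largest to smallest: 1965, 1911, 1625, 1181, 770, 298, 209, 202 bp.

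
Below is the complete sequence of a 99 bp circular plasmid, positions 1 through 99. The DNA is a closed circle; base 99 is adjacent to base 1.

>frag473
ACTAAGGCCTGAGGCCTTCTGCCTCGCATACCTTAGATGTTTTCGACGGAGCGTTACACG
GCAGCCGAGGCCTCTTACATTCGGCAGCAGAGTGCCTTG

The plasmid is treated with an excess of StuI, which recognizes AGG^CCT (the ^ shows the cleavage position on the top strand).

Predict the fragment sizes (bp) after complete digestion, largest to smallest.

StuI sites (AGGCCT) start at positions 5, 12, 68.
StuI cuts after base 3 of each site, so after positions 7, 14, 70.
Circular molecule, 3 cuts → 3 fragments:
  8–14 → 7 bp
  15–70 → 56 bp
  71–99 then 1–7 → 29 + 7 = 36 bp
Sorted largest to smallest: 56, 36, 7 bp.

56, 36, 7 bp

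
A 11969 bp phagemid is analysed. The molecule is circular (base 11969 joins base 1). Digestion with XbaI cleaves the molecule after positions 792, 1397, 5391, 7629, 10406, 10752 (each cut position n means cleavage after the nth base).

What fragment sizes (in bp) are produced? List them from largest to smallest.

Circular molecule, 6 cuts → 6 fragments:
  1397 − 792 = 605 bp
  5391 − 1397 = 3994 bp
  7629 − 5391 = 2238 bp
  10406 − 7629 = 2777 bp
  10752 − 10406 = 346 bp
  wrap: 11969 − 10752 + 792 = 2009 bp
Sorted largest to smallest: 3994, 2777, 2238, 2009, 605, 346 bp.

3994, 2777, 2238, 2009, 605, 346 bp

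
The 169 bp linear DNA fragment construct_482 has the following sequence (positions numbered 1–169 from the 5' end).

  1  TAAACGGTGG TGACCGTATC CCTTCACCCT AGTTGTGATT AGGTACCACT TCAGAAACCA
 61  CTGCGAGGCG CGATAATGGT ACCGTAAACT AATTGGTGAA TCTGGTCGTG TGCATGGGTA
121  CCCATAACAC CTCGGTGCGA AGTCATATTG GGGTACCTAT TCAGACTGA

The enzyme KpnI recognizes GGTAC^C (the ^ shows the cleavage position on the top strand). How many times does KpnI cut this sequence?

4

GGTACC occurs starting at positions 42, 78, 117, 152.
KpnI cuts at 4 sites.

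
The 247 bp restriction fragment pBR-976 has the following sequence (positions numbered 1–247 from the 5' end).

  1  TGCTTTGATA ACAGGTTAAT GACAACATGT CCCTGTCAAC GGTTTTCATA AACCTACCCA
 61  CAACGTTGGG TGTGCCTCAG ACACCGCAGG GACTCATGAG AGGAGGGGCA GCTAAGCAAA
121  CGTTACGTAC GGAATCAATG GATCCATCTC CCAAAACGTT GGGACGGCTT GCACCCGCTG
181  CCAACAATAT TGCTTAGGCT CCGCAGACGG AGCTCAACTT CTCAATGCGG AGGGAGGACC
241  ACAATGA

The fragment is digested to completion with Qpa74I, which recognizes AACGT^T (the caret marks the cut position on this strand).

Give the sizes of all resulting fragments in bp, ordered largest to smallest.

Qpa74I sites (AACGTT) start at positions 62, 119, 155.
Qpa74I cuts after base 5 of each site (before the last base), so after positions 66, 123, 159.
Linear molecule, 3 cuts → 4 fragments:
  1–66 → 66 bp
  67–123 → 57 bp
  124–159 → 36 bp
  160–247 → 88 bp
Sorted largest to smallest: 88, 66, 57, 36 bp.

88, 66, 57, 36 bp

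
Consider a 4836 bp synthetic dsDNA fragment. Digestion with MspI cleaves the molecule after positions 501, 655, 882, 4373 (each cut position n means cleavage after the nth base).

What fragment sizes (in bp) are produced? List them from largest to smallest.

Linear molecule, 4 cuts → 5 fragments:
  501 − 0 = 501 bp
  655 − 501 = 154 bp
  882 − 655 = 227 bp
  4373 − 882 = 3491 bp
  4836 − 4373 = 463 bp
Sorted largest to smallest: 3491, 501, 463, 227, 154 bp.

3491, 501, 463, 227, 154 bp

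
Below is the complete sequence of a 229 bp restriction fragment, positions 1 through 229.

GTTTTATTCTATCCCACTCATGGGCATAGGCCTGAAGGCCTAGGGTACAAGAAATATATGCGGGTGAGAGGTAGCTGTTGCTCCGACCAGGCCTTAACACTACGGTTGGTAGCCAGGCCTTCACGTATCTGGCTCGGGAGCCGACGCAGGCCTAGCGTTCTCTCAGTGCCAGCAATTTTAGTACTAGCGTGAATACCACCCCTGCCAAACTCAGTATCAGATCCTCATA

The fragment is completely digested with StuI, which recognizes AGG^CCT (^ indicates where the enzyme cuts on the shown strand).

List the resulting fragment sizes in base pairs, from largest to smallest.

StuI sites (AGGCCT) start at positions 28, 36, 89, 115, 148.
StuI cuts after base 3 of each site, so after positions 30, 38, 91, 117, 150.
Linear molecule, 5 cuts → 6 fragments:
  1–30 → 30 bp
  31–38 → 8 bp
  39–91 → 53 bp
  92–117 → 26 bp
  118–150 → 33 bp
  151–229 → 79 bp
Sorted largest to smallest: 79, 53, 33, 30, 26, 8 bp.

79, 53, 33, 30, 26, 8 bp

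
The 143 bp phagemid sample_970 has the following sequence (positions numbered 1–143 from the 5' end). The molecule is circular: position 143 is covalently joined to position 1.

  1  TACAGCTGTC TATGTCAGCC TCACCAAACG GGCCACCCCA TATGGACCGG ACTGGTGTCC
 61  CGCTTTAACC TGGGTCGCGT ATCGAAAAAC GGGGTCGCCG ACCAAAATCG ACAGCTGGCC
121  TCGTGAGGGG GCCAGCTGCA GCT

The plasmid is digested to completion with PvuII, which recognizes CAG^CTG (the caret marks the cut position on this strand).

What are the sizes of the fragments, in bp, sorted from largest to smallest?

109, 21, 13 bp

PvuII sites (CAGCTG) start at positions 3, 112, 133.
PvuII cuts after base 3 of each site, so after positions 5, 114, 135.
Circular molecule, 3 cuts → 3 fragments:
  6–114 → 109 bp
  115–135 → 21 bp
  136–143 then 1–5 → 8 + 5 = 13 bp
Sorted largest to smallest: 109, 21, 13 bp.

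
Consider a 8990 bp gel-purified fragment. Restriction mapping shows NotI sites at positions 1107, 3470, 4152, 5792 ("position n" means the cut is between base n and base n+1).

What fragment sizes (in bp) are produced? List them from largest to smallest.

3198, 2363, 1640, 1107, 682 bp

Linear molecule, 4 cuts → 5 fragments:
  1107 − 0 = 1107 bp
  3470 − 1107 = 2363 bp
  4152 − 3470 = 682 bp
  5792 − 4152 = 1640 bp
  8990 − 5792 = 3198 bp
Sorted largest to smallest: 3198, 2363, 1640, 1107, 682 bp.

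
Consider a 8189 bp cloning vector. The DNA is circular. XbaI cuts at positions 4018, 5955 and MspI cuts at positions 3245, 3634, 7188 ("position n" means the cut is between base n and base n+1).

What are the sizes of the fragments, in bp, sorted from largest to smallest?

4246, 1937, 1233, 389, 384 bp

Combined cut positions (sorted): 3245, 3634, 4018, 5955, 7188.
Circular molecule, 5 cuts → 5 fragments:
  3634 − 3245 = 389 bp
  4018 − 3634 = 384 bp
  5955 − 4018 = 1937 bp
  7188 − 5955 = 1233 bp
  wrap: 8189 − 7188 + 3245 = 4246 bp
Sorted largest to smallest: 4246, 1937, 1233, 389, 384 bp.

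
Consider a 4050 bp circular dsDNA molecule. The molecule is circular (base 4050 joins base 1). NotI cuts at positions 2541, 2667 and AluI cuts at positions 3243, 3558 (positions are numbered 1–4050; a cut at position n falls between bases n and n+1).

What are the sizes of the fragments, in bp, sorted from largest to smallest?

Combined cut positions (sorted): 2541, 2667, 3243, 3558.
Circular molecule, 4 cuts → 4 fragments:
  2667 − 2541 = 126 bp
  3243 − 2667 = 576 bp
  3558 − 3243 = 315 bp
  wrap: 4050 − 3558 + 2541 = 3033 bp
Sorted largest to smallest: 3033, 576, 315, 126 bp.

3033, 576, 315, 126 bp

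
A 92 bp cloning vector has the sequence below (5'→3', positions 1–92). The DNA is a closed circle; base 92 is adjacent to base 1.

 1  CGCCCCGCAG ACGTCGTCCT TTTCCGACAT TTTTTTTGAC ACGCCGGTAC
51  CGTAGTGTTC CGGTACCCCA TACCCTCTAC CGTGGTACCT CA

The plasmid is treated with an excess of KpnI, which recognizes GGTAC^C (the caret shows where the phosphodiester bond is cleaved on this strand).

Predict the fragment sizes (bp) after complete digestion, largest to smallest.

KpnI sites (GGTACC) start at positions 46, 62, 84.
KpnI cuts after base 5 of each site (before the last base), so after positions 50, 66, 88.
Circular molecule, 3 cuts → 3 fragments:
  51–66 → 16 bp
  67–88 → 22 bp
  89–92 then 1–50 → 4 + 50 = 54 bp
Sorted largest to smallest: 54, 22, 16 bp.

54, 22, 16 bp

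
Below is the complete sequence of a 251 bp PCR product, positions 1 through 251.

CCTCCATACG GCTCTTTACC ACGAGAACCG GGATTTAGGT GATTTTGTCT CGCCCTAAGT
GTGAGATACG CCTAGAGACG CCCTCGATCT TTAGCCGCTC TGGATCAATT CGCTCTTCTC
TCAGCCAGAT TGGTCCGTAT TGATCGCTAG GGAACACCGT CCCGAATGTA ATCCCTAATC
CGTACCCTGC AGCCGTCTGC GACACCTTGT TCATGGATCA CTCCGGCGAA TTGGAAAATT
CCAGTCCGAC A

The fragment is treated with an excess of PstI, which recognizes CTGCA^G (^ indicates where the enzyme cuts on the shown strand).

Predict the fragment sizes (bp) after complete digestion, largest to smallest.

191, 60 bp

The PstI site (CTGCAG) starts at position 187.
PstI cuts after base 5 of each site (before the last base), so after position 191.
Linear molecule, 1 cut → 2 fragments:
  1–191 → 191 bp
  192–251 → 60 bp
Sorted largest to smallest: 191, 60 bp.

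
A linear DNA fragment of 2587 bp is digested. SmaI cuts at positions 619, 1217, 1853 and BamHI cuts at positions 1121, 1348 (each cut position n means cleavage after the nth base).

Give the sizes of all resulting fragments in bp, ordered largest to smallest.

734, 619, 505, 502, 131, 96 bp

Combined cut positions (sorted): 619, 1121, 1217, 1348, 1853.
Linear molecule, 5 cuts → 6 fragments:
  619 − 0 = 619 bp
  1121 − 619 = 502 bp
  1217 − 1121 = 96 bp
  1348 − 1217 = 131 bp
  1853 − 1348 = 505 bp
  2587 − 1853 = 734 bp
Sorted largest to smallest: 734, 619, 505, 502, 131, 96 bp.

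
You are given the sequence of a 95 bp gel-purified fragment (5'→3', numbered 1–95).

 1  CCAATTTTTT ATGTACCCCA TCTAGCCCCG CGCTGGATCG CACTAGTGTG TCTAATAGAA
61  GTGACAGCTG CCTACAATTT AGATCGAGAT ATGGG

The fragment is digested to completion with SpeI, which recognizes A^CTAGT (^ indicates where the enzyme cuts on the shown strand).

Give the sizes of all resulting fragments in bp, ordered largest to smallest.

The SpeI site (ACTAGT) starts at position 42.
SpeI cuts after the first base of each site, so after position 42.
Linear molecule, 1 cut → 2 fragments:
  1–42 → 42 bp
  43–95 → 53 bp
Sorted largest to smallest: 53, 42 bp.

53, 42 bp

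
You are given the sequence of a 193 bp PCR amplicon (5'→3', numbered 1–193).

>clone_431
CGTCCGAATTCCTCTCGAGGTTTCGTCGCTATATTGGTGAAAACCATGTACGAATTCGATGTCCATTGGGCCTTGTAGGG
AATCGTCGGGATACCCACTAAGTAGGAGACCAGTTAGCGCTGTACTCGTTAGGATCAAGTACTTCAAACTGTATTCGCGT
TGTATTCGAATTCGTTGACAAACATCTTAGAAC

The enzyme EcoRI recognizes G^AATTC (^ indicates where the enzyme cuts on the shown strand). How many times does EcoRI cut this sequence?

3

GAATTC occurs starting at positions 6, 52, 168.
EcoRI cuts at 3 sites.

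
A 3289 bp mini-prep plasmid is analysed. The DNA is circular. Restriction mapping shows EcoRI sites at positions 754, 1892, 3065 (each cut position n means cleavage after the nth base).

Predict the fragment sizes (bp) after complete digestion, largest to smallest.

1173, 1138, 978 bp

Circular molecule, 3 cuts → 3 fragments:
  1892 − 754 = 1138 bp
  3065 − 1892 = 1173 bp
  wrap: 3289 − 3065 + 754 = 978 bp
Sorted largest to smallest: 1173, 1138, 978 bp.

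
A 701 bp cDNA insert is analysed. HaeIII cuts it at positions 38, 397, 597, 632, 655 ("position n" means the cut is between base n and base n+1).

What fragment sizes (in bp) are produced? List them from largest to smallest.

359, 200, 46, 38, 35, 23 bp

Linear molecule, 5 cuts → 6 fragments:
  38 − 0 = 38 bp
  397 − 38 = 359 bp
  597 − 397 = 200 bp
  632 − 597 = 35 bp
  655 − 632 = 23 bp
  701 − 655 = 46 bp
Sorted largest to smallest: 359, 200, 46, 38, 35, 23 bp.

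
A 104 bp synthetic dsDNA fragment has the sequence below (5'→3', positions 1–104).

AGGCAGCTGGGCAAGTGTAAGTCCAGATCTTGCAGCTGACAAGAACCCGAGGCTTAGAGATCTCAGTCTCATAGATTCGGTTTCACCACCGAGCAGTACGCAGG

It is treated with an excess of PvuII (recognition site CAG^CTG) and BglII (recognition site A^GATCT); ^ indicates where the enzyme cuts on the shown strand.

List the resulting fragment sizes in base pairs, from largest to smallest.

PvuII sites (CAGCTG) start at positions 4, 33.
PvuII cuts after base 3 of each site, so after positions 6, 35.
BglII sites (AGATCT) start at positions 25, 58.
BglII cuts after the first base of each site, so after positions 25, 58.
Combined cut positions: 6, 25, 35, 58.
Linear molecule, 4 cuts → 5 fragments:
  1–6 → 6 bp
  7–25 → 19 bp
  26–35 → 10 bp
  36–58 → 23 bp
  59–104 → 46 bp
Sorted largest to smallest: 46, 23, 19, 10, 6 bp.

46, 23, 19, 10, 6 bp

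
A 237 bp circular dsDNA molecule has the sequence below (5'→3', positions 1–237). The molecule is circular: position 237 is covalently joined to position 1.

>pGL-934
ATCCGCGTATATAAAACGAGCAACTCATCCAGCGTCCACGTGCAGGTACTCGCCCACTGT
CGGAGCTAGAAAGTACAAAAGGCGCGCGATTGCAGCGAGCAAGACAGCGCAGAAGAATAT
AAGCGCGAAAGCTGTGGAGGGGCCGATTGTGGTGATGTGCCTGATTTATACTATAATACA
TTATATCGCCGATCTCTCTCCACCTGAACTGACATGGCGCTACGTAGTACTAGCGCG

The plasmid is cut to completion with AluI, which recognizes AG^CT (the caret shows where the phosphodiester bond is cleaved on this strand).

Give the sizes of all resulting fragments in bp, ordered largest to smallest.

171, 66 bp

AluI sites (AGCT) start at positions 64, 130.
AluI cuts after base 2 of each site, so after positions 65, 131.
Circular molecule, 2 cuts → 2 fragments:
  66–131 → 66 bp
  132–237 then 1–65 → 106 + 65 = 171 bp
Sorted largest to smallest: 171, 66 bp.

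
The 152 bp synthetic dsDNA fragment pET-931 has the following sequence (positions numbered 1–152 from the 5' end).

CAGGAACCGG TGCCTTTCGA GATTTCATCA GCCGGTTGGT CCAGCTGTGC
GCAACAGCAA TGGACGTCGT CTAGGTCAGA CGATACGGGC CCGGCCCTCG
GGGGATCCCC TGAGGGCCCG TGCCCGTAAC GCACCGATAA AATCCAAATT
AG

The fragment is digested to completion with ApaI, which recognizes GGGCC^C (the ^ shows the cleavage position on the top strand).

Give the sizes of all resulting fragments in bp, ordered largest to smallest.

ApaI sites (GGGCCC) start at positions 87, 114.
ApaI cuts after base 5 of each site (before the last base), so after positions 91, 118.
Linear molecule, 2 cuts → 3 fragments:
  1–91 → 91 bp
  92–118 → 27 bp
  119–152 → 34 bp
Sorted largest to smallest: 91, 34, 27 bp.

91, 34, 27 bp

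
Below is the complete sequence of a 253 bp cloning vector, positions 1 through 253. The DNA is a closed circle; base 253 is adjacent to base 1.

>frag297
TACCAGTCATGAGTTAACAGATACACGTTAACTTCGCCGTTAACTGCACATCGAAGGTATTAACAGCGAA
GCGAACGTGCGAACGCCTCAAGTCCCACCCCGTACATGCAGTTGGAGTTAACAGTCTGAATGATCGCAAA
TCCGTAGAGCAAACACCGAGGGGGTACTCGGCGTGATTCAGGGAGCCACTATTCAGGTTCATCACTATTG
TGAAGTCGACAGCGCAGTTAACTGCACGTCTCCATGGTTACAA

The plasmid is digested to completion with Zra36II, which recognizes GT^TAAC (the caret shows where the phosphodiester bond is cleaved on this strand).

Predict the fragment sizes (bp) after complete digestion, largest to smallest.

110, 78, 39, 14, 12 bp

Zra36II sites (GTTAAC) start at positions 13, 27, 39, 117, 227.
Zra36II cuts after base 2 of each site, so after positions 14, 28, 40, 118, 228.
Circular molecule, 5 cuts → 5 fragments:
  15–28 → 14 bp
  29–40 → 12 bp
  41–118 → 78 bp
  119–228 → 110 bp
  229–253 then 1–14 → 25 + 14 = 39 bp
Sorted largest to smallest: 110, 78, 39, 14, 12 bp.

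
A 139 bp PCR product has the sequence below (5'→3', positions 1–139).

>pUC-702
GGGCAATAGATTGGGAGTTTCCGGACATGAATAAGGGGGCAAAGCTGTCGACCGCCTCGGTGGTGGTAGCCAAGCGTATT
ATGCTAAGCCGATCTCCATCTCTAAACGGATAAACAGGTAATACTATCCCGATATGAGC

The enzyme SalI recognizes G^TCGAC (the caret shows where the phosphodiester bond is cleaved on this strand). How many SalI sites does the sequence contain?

GTCGAC occurs starting at position 47.
SalI cuts at 1 site.

1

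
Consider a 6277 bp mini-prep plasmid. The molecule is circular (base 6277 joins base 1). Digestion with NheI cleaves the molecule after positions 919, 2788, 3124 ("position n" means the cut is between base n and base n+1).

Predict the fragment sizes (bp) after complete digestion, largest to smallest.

Circular molecule, 3 cuts → 3 fragments:
  2788 − 919 = 1869 bp
  3124 − 2788 = 336 bp
  wrap: 6277 − 3124 + 919 = 4072 bp
Sorted largest to smallest: 4072, 1869, 336 bp.

4072, 1869, 336 bp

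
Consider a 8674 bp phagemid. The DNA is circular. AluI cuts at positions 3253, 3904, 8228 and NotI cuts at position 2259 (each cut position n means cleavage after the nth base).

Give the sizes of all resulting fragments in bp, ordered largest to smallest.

4324, 2705, 994, 651 bp

Combined cut positions (sorted): 2259, 3253, 3904, 8228.
Circular molecule, 4 cuts → 4 fragments:
  3253 − 2259 = 994 bp
  3904 − 3253 = 651 bp
  8228 − 3904 = 4324 bp
  wrap: 8674 − 8228 + 2259 = 2705 bp
Sorted largest to smallest: 4324, 2705, 994, 651 bp.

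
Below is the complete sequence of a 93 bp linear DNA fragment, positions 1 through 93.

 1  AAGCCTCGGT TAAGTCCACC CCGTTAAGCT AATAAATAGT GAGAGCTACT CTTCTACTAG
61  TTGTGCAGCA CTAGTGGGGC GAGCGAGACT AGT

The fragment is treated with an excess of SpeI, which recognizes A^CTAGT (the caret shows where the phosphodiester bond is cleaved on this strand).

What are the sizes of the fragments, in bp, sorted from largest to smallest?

56, 18, 14, 5 bp

SpeI sites (ACTAGT) start at positions 56, 70, 88.
SpeI cuts after the first base of each site, so after positions 56, 70, 88.
Linear molecule, 3 cuts → 4 fragments:
  1–56 → 56 bp
  57–70 → 14 bp
  71–88 → 18 bp
  89–93 → 5 bp
Sorted largest to smallest: 56, 18, 14, 5 bp.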